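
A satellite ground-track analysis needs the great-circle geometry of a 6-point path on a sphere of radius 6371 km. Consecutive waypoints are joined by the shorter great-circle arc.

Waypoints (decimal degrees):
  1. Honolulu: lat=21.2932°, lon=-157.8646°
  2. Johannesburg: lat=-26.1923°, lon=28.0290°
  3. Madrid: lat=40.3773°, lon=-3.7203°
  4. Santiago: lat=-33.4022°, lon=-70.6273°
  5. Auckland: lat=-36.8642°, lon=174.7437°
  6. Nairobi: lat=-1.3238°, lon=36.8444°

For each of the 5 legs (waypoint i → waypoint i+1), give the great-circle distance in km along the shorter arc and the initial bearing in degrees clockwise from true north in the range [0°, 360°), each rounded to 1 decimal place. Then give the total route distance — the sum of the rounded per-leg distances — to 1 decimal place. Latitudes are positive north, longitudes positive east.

Leg 1: dist=19205.0 km, bearing=226.6°
Leg 2: dist=8097.4 km, bearing=335.2°
Leg 3: dist=10691.8 km, bearing=230.6°
Leg 4: dist=9676.6 km, bearing=226.7°
Leg 5: dist=13946.3 km, bearing=235.3°
Total: 61617.1 km

Leg 1: φ1=0.3716364, φ2=-0.4571419, Δφ=-0.8287783, Δλ=3.2444554 rad; a=sin²(Δφ/2)+cosφ1·cosφ2·sin²(Δλ/2)=0.9959637303; c=2·atan2(√a, √(1-a))=3.014443734; dist=6371·c=19205.021 ≈ 19205.0 km; running total=19205.0 km
Leg 1 bearing: y=sinΔλ·cosφ2=-0.09213786, x=cosφ1·sinφ2-sinφ1·cosφ2·cosΔλ=-0.08712363; θ=atan2(y, x)=-133.3978° <0 so +360° → 226.6022° ≈ 226.6°
Leg 2: φ1=-0.4571419, φ2=0.7047168, Δφ=1.1618587, Δλ=-0.5541298 rad; a=sin²(Δφ/2)+cosφ1·cosφ2·sin²(Δλ/2)=0.3523279404; c=2·atan2(√a, √(1-a))=1.270980641; dist=6371·c=8097.418 ≈ 8097.4 km; running total=27302.4 km
Leg 2 bearing: y=sinΔλ·cosφ2=-0.40085924, x=cosφ1·sinφ2-sinφ1·cosφ2·cosΔλ=0.86722761; θ=atan2(y, x)=-24.8078° <0 so +360° → 335.1922° ≈ 335.2°
Leg 3: φ1=0.7047168, φ2=-0.5829784, Δφ=-1.2876952, Δλ=-1.1677474 rad; a=sin²(Δφ/2)+cosφ1·cosφ2·sin²(Δλ/2)=0.5535951222; c=2·atan2(√a, √(1-a))=1.678192905; dist=6371·c=10691.767 ≈ 10691.8 km; running total=37994.2 km
Leg 3 bearing: y=sinΔλ·cosφ2=-0.76793158, x=cosφ1·sinφ2-sinφ1·cosφ2·cosΔλ=-0.63149928; θ=atan2(y, x)=-129.4318° <0 so +360° → 230.5682° ≈ 230.6°
Leg 4: φ1=-0.5829784, φ2=-0.6434017, Δφ=-0.0604233, Δλ=4.2825318 rad; a=sin²(Δφ/2)+cosφ1·cosφ2·sin²(Δλ/2)=0.4740410296; c=2·atan2(√a, √(1-a))=1.518855034; dist=6371·c=9676.625 ≈ 9676.6 km; running total=47670.8 km
Leg 4 bearing: y=sinΔλ·cosφ2=-0.72727447, x=cosφ1·sinφ2-sinφ1·cosφ2·cosΔλ=-0.68438028; θ=atan2(y, x)=-133.2596° <0 so +360° → 226.7404° ≈ 226.7°
Leg 5: φ1=-0.6434017, φ2=-0.0231047, Δφ=0.6202970, Δλ=-2.4067968 rad; a=sin²(Δφ/2)+cosφ1·cosφ2·sin²(Δλ/2)=0.7898001100; c=2·atan2(√a, √(1-a))=2.189034345; dist=6371·c=13946.338 ≈ 13946.3 km; running total=61617.1 km
Leg 5 bearing: y=sinΔλ·cosφ2=-0.67025674, x=cosφ1·sinφ2-sinφ1·cosφ2·cosΔλ=-0.46348623; θ=atan2(y, x)=-124.6641° <0 so +360° → 235.3359° ≈ 235.3°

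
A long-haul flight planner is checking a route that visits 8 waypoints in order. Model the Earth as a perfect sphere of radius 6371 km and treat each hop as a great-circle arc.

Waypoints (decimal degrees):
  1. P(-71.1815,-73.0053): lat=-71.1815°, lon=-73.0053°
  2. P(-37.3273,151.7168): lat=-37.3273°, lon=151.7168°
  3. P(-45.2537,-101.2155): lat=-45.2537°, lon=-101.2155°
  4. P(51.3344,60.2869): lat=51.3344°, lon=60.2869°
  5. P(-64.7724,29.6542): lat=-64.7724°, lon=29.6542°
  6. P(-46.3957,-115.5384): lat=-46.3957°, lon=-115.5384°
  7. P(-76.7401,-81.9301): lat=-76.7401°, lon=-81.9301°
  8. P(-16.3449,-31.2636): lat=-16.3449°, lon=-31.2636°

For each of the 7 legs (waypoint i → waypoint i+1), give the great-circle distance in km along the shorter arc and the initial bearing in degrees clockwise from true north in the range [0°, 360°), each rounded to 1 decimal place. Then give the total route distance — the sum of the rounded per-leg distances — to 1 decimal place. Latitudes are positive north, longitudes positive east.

Leg 1: dist=7443.3 km, bearing=217.5°
Leg 2: dist=8289.8 km, bearing=135.7°
Leg 3: dist=18494.5 km, bearing=57.0°
Leg 4: dist=13176.9 km, bearing=194.3°
Leg 5: dist=7290.2 km, bearing=205.6°
Leg 6: dist=3694.0 km, bearing=166.6°
Leg 7: dist=7292.2 km, bearing=54.6°
Total: 65680.9 km

Leg 1: φ1=-1.2423515, φ2=-0.6514843, Δφ=0.5908673, Δλ=3.9221405 rad; a=sin²(Δφ/2)+cosφ1·cosφ2·sin²(Δλ/2)=0.3041495309; c=2·atan2(√a, √(1-a))=1.168316800; dist=6371·c=7443.346 ≈ 7443.3 km; running total=7443.3 km
Leg 1 bearing: y=sinΔλ·cosφ2=-0.55954664, x=cosφ1·sinφ2-sinφ1·cosφ2·cosΔλ=-0.73039573; θ=atan2(y, x)=-142.5447° <0 so +360° → 217.4553° ≈ 217.5°
Leg 2: φ1=-0.6514843, φ2=-0.7898261, Δφ=-0.1383418, Δλ=-4.4145014 rad; a=sin²(Δφ/2)+cosφ1·cosφ2·sin²(Δλ/2)=0.3668184943; c=2·atan2(√a, √(1-a))=1.301178581; dist=6371·c=8289.809 ≈ 8289.8 km; running total=15733.1 km
Leg 2 bearing: y=sinΔλ·cosφ2=0.67296511, x=cosφ1·sinφ2-sinφ1·cosφ2·cosΔλ=-0.69004979; θ=atan2(y, x)=135.7181° ≈ 135.7°
Leg 3: φ1=-0.7898261, φ2=0.8959543, Δφ=1.6857804, Δλ=2.8187486 rad; a=sin²(Δφ/2)+cosφ1·cosφ2·sin²(Δλ/2)=0.9858255822; c=2·atan2(√a, √(1-a))=2.902913789; dist=6371·c=18494.464 ≈ 18494.5 km; running total=34227.6 km
Leg 3 bearing: y=sinΔλ·cosφ2=0.19821887, x=cosφ1·sinφ2-sinφ1·cosφ2·cosΔλ=0.12885376; θ=atan2(y, x)=56.9738° ≈ 57.0°
Leg 4: φ1=0.8959543, φ2=-1.1304916, Δφ=-2.0264459, Δλ=-0.5346415 rad; a=sin²(Δφ/2)+cosφ1·cosφ2·sin²(Δλ/2)=0.7386029444; c=2·atan2(√a, √(1-a))=2.068268792; dist=6371·c=13176.940 ≈ 13176.9 km; running total=47404.5 km
Leg 4 bearing: y=sinΔλ·cosφ2=-0.21717048, x=cosφ1·sinφ2-sinφ1·cosφ2·cosΔλ=-0.85153480; θ=atan2(y, x)=-165.6926° <0 so +360° → 194.3074° ≈ 194.3°
Leg 5: φ1=-1.1304916, φ2=-0.8097577, Δφ=0.3207339, Δλ=-2.5340889 rad; a=sin²(Δφ/2)+cosφ1·cosφ2·sin²(Δλ/2)=0.2931499046; c=2·atan2(√a, √(1-a))=1.144281701; dist=6371·c=7290.219 ≈ 7290.2 km; running total=54694.7 km
Leg 5 bearing: y=sinΔλ·cosφ2=-0.39367939, x=cosφ1·sinφ2-sinφ1·cosφ2·cosΔλ=-0.82089506; θ=atan2(y, x)=-154.3789° <0 so +360° → 205.6211° ≈ 205.6°
Leg 6: φ1=-0.8097577, φ2=-1.3393674, Δφ=-0.5296097, Δλ=0.5865755 rad; a=sin²(Δφ/2)+cosφ1·cosφ2·sin²(Δλ/2)=0.0817192357; c=2·atan2(√a, √(1-a))=0.579819547; dist=6371·c=3694.030 ≈ 3694.0 km; running total=58388.7 km
Leg 6 bearing: y=sinΔλ·cosφ2=0.12695831, x=cosφ1·sinφ2-sinφ1·cosφ2·cosΔλ=-0.53296003; θ=atan2(y, x)=166.6011° ≈ 166.6°
Leg 7: φ1=-1.3393674, φ2=-0.2852723, Δφ=1.0540951, Δλ=0.8842972 rad; a=sin²(Δφ/2)+cosφ1·cosφ2·sin²(Δλ/2)=0.2932890547; c=2·atan2(√a, √(1-a))=1.144587366; dist=6371·c=7292.166 ≈ 7292.2 km; running total=65680.9 km
Leg 7 bearing: y=sinΔλ·cosφ2=0.74221001, x=cosφ1·sinφ2-sinφ1·cosφ2·cosΔλ=0.52745298; θ=atan2(y, x)=54.6004° ≈ 54.6°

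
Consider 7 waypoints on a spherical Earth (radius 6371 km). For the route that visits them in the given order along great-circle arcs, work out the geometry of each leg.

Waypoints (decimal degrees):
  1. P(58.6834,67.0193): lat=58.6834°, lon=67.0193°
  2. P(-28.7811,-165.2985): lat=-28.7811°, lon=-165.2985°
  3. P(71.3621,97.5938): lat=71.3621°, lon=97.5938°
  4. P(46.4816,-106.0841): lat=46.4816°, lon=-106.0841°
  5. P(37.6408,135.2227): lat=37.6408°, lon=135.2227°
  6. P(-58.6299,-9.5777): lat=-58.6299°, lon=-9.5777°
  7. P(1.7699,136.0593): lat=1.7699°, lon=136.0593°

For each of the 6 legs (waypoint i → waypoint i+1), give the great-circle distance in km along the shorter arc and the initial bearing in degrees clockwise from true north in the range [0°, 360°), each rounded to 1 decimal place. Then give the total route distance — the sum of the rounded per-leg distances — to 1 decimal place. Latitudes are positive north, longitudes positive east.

Leg 1: dist=14857.2 km, bearing=73.3°
Leg 2: dist=13276.5 km, bearing=338.7°
Leg 3: dist=6777.2 km, bearing=18.4°
Leg 4: dist=8847.6 km, bearing=315.1°
Leg 5: dist=16581.8 km, bearing=215.8°
Leg 6: dist=13023.3 km, bearing=140.7°
Total: 73363.6 km

Leg 1: φ1=1.0242185, φ2=-0.5023250, Δφ=-1.5265435, Δλ=-4.0547105 rad; a=sin²(Δφ/2)+cosφ1·cosφ2·sin²(Δλ/2)=0.8448964755; c=2·atan2(√a, √(1-a))=2.331999364; dist=6371·c=14857.168 ≈ 14857.2 km; running total=14857.2 km
Leg 1 bearing: y=sinΔλ·cosφ2=0.69364665, x=cosφ1·sinφ2-sinφ1·cosφ2·cosΔλ=0.20746088; θ=atan2(y, x)=73.3487° ≈ 73.3°
Leg 2: φ1=-0.5023250, φ2=1.2455036, Δφ=1.7478286, Δλ=4.5883362 rad; a=sin²(Δφ/2)+cosφ1·cosφ2·sin²(Δλ/2)=0.7454370717; c=2·atan2(√a, √(1-a))=2.083889140; dist=6371·c=13276.458 ≈ 13276.5 km; running total=28133.7 km
Leg 2 bearing: y=sinΔλ·cosφ2=-0.31713025, x=cosφ1·sinφ2-sinφ1·cosφ2·cosΔλ=0.81146225; θ=atan2(y, x)=-21.3462° <0 so +360° → 338.6538° ≈ 338.7°
Leg 3: φ1=1.2455036, φ2=0.8112570, Δφ=-0.4342466, Δλ=-3.5548500 rad; a=sin²(Δφ/2)+cosφ1·cosφ2·sin²(Δλ/2)=0.2572066875; c=2·atan2(√a, √(1-a))=1.063762233; dist=6371·c=6777.229 ≈ 6777.2 km; running total=34910.9 km
Leg 3 bearing: y=sinΔλ·cosφ2=0.27653299, x=cosφ1·sinφ2-sinφ1·cosφ2·cosΔλ=0.82929798; θ=atan2(y, x)=18.4412° ≈ 18.4°
Leg 4: φ1=0.8112570, φ2=0.6569559, Δφ=-0.1543011, Δλ=4.2115982 rad; a=sin²(Δφ/2)+cosφ1·cosφ2·sin²(Δλ/2)=0.4094664043; c=2·atan2(√a, √(1-a))=1.388724856; dist=6371·c=8847.566 ≈ 8847.6 km; running total=43758.5 km
Leg 4 bearing: y=sinΔλ·cosφ2=-0.69461767, x=cosφ1·sinφ2-sinφ1·cosφ2·cosΔλ=0.69621905; θ=atan2(y, x)=-44.9340° <0 so +360° → 315.0660° ≈ 315.1°
Leg 5: φ1=0.6569559, φ2=-1.0232848, Δφ=-1.6802407, Δλ=-2.5272437 rad; a=sin²(Δφ/2)+cosφ1·cosφ2·sin²(Δλ/2)=0.9291376536; c=2·atan2(√a, √(1-a))=2.602695762; dist=6371·c=16581.775 ≈ 16581.8 km; running total=60340.3 km
Leg 5 bearing: y=sinΔλ·cosφ2=-0.30006702, x=cosφ1·sinφ2-sinφ1·cosφ2·cosΔλ=-0.41632113; θ=atan2(y, x)=-144.2175° <0 so +360° → 215.7825° ≈ 215.8°
Leg 6: φ1=-1.0232848, φ2=0.0308906, Δφ=1.0541754, Δλ=2.5418452 rad; a=sin²(Δφ/2)+cosφ1·cosφ2·sin²(Δλ/2)=0.7279401005; c=2·atan2(√a, √(1-a))=2.044157235; dist=6371·c=13023.326 ≈ 13023.3 km; running total=73363.6 km
Leg 6 bearing: y=sinΔλ·cosφ2=0.56416477, x=cosφ1·sinφ2-sinφ1·cosφ2·cosΔλ=-0.68839767; θ=atan2(y, x)=140.6642° ≈ 140.7°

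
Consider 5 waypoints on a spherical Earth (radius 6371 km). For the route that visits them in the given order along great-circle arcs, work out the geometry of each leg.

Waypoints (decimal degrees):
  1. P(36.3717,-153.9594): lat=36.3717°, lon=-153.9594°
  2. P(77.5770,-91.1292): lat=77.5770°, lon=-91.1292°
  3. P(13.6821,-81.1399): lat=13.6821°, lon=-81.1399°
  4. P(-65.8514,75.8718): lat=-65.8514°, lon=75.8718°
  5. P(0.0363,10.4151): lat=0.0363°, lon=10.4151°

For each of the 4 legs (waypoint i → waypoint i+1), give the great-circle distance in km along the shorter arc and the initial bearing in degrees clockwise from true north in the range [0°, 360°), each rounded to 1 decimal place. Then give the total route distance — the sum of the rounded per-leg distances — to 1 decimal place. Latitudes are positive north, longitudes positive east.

Leg 1: φ1=0.6348059, φ2=1.3539741, Δφ=0.7191682, Δλ=1.0965939 rad; a=sin²(Δφ/2)+cosφ1·cosφ2·sin²(Δλ/2)=0.1708837501; c=2·atan2(√a, √(1-a))=0.852327839; dist=6371·c=5430.181 ≈ 5430.2 km; running total=5430.2 km
Leg 1 bearing: y=sinΔλ·cosφ2=0.19138961, x=cosφ1·sinφ2-sinφ1·cosφ2·cosΔλ=0.72807966; θ=atan2(y, x)=14.7281° ≈ 14.7°
Leg 2: φ1=1.3539741, φ2=0.2387977, Δφ=-1.1151764, Δλ=0.1743462 rad; a=sin²(Δφ/2)+cosφ1·cosφ2·sin²(Δλ/2)=0.2815748234; c=2·atan2(√a, √(1-a))=1.118702062; dist=6371·c=7127.251 ≈ 7127.3 km; running total=12557.5 km
Leg 2 bearing: y=sinΔλ·cosφ2=0.16854188, x=cosφ1·sinφ2-sinφ1·cosφ2·cosΔλ=-0.88360365; θ=atan2(y, x)=169.2009° ≈ 169.2°
Leg 3: φ1=0.2387977, φ2=-1.1493237, Δφ=-1.3881214, Δλ=2.7403711 rad; a=sin²(Δφ/2)+cosφ1·cosφ2·sin²(Δλ/2)=0.7908815453; c=2·atan2(√a, √(1-a))=2.191691009; dist=6371·c=13963.263 ≈ 13963.3 km; running total=26520.8 km
Leg 3 bearing: y=sinΔλ·cosφ2=0.15977300, x=cosφ1·sinφ2-sinφ1·cosφ2·cosΔλ=-0.79751131; θ=atan2(y, x)=168.6714° ≈ 168.7°
Leg 4: φ1=-1.1493237, φ2=0.0006336, Δφ=1.1499573, Δλ=-1.1424349 rad; a=sin²(Δφ/2)+cosφ1·cosφ2·sin²(Δλ/2)=0.4153219715; c=2·atan2(√a, √(1-a))=1.400620075; dist=6371·c=8923.351 ≈ 8923.4 km; running total=35444.2 km
Leg 4 bearing: y=sinΔλ·cosφ2=-0.90964743, x=cosφ1·sinφ2-sinφ1·cosφ2·cosΔλ=0.37928890; θ=atan2(y, x)=-67.3657° <0 so +360° → 292.6343° ≈ 292.6°

Leg 1: dist=5430.2 km, bearing=14.7°
Leg 2: dist=7127.3 km, bearing=169.2°
Leg 3: dist=13963.3 km, bearing=168.7°
Leg 4: dist=8923.4 km, bearing=292.6°
Total: 35444.2 km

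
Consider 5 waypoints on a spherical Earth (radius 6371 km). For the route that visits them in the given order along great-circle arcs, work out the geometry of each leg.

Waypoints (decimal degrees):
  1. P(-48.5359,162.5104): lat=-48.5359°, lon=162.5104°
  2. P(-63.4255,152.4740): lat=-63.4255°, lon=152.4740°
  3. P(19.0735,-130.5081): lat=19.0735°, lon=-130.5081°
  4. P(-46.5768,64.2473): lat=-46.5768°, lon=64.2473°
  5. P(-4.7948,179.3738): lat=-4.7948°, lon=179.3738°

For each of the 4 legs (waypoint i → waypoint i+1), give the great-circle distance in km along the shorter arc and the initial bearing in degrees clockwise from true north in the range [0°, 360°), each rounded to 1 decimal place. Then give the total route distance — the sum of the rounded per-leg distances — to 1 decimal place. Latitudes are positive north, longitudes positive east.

Leg 1: dist=1764.5 km, bearing=196.6°
Leg 2: dist=11272.7 km, bearing=70.0°
Leg 3: dist=16673.3 km, bearing=200.5°
Leg 4: dist=11487.1 km, bearing=112.0°
Total: 41197.6 km

Leg 1: φ1=-0.8471113, φ2=-1.1069838, Δφ=-0.2598725, Δλ=-0.1751682 rad; a=sin²(Δφ/2)+cosφ1·cosφ2·sin²(Δλ/2)=0.0190551274; c=2·atan2(√a, √(1-a))=0.276965018; dist=6371·c=1764.544 ≈ 1764.5 km; running total=1764.5 km
Leg 1 bearing: y=sinΔλ·cosφ2=-0.07796331, x=cosφ1·sinφ2-sinφ1·cosφ2·cosΔλ=-0.26208747; θ=atan2(y, x)=-163.4338° <0 so +360° → 196.5662° ≈ 196.6°
Leg 2: φ1=-1.1069838, φ2=0.3328954, Δφ=1.4398792, Δλ=-4.9389694 rad; a=sin²(Δφ/2)+cosφ1·cosφ2·sin²(Δλ/2)=0.5986383549; c=2·atan2(√a, √(1-a))=1.769375586; dist=6371·c=11272.692 ≈ 11272.7 km; running total=13037.2 km
Leg 2 bearing: y=sinΔλ·cosφ2=0.92094367, x=cosφ1·sinφ2-sinφ1·cosφ2·cosΔλ=0.33607239; θ=atan2(y, x)=69.9519° ≈ 70.0°
Leg 3: φ1=0.3328954, φ2=-0.8129185, Δφ=-1.1458139, Δλ=3.3991230 rad; a=sin²(Δφ/2)+cosφ1·cosφ2·sin²(Δλ/2)=0.9327801103; c=2·atan2(√a, √(1-a))=2.617064260; dist=6371·c=16673.316 ≈ 16673.3 km; running total=29710.5 km
Leg 3 bearing: y=sinΔλ·cosφ2=-0.17507136, x=cosφ1·sinφ2-sinφ1·cosφ2·cosΔλ=-0.46920734; θ=atan2(y, x)=-159.5384° <0 so +360° → 200.4616° ≈ 200.5°
Leg 4: φ1=-0.8129185, φ2=-0.0836850, Δφ=0.7292335, Δλ=2.0093365 rad; a=sin²(Δφ/2)+cosφ1·cosφ2·sin²(Δλ/2)=0.6150720551; c=2·atan2(√a, √(1-a))=1.803022092; dist=6371·c=11487.054 ≈ 11487.1 km; running total=41197.6 km
Leg 4 bearing: y=sinΔλ·cosφ2=0.90220411, x=cosφ1·sinφ2-sinφ1·cosφ2·cosΔλ=-0.36477587; θ=atan2(y, x)=112.0143° ≈ 112.0°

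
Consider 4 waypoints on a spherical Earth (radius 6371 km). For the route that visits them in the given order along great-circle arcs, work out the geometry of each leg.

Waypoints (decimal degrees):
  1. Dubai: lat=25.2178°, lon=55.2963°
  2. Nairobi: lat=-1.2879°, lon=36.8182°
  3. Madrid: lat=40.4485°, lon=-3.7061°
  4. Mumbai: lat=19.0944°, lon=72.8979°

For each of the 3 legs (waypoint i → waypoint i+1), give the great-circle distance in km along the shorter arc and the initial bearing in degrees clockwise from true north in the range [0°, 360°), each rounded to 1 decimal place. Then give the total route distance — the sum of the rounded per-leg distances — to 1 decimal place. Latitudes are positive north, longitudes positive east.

Leg 1: dist=3555.7 km, bearing=216.8°
Leg 2: dist=6192.0 km, bearing=323.2°
Leg 3: dist=7532.2 km, bearing=83.4°
Total: 17279.9 km

Leg 1: φ1=0.4401336, φ2=-0.0224781, Δφ=-0.4626117, Δλ=-0.3225037 rad; a=sin²(Δφ/2)+cosφ1·cosφ2·sin²(Δλ/2)=0.0758699528; c=2·atan2(√a, √(1-a))=0.558105175; dist=6371·c=3555.688 ≈ 3555.7 km; running total=3555.7 km
Leg 1 bearing: y=sinΔλ·cosφ2=-0.31686209, x=cosφ1·sinφ2-sinφ1·cosφ2·cosΔλ=-0.42432679; θ=atan2(y, x)=-143.2498° <0 so +360° → 216.7502° ≈ 216.8°
Leg 2: φ1=-0.0224781, φ2=0.7059595, Δφ=0.7284376, Δλ=-0.7072825 rad; a=sin²(Δφ/2)+cosφ1·cosφ2·sin²(Δλ/2)=0.2181383293; c=2·atan2(√a, √(1-a))=0.971909549; dist=6371·c=6192.036 ≈ 6192.0 km; running total=9747.7 km
Leg 2 bearing: y=sinΔλ·cosφ2=-0.49446846, x=cosφ1·sinφ2-sinφ1·cosφ2·cosΔλ=0.66160179; θ=atan2(y, x)=-36.7737° <0 so +360° → 323.2263° ≈ 323.2°
Leg 3: φ1=0.7059595, φ2=0.3332601, Δφ=-0.3726994, Δλ=1.3369920 rad; a=sin²(Δφ/2)+cosφ1·cosφ2·sin²(Δλ/2)=0.3105834047; c=2·atan2(√a, √(1-a))=1.182261138; dist=6371·c=7532.186 ≈ 7532.2 km; running total=17279.9 km
Leg 3 bearing: y=sinΔλ·cosφ2=0.91926990, x=cosφ1·sinφ2-sinφ1·cosφ2·cosΔλ=0.10690305; θ=atan2(y, x)=83.3668° ≈ 83.4°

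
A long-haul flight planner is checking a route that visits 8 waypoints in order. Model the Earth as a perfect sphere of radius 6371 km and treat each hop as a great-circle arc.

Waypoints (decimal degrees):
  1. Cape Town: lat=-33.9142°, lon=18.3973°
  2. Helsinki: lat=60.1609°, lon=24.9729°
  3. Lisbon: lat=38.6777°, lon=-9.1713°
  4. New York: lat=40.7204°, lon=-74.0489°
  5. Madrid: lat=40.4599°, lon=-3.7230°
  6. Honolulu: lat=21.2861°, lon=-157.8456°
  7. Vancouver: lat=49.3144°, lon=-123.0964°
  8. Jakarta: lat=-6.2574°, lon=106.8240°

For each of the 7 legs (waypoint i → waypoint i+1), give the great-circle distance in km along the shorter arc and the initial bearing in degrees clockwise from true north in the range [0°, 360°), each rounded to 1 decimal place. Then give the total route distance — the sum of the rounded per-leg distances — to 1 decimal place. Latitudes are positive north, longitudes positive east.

Leg 1: dist=10478.0 km, bearing=3.3°
Leg 2: dist=3367.0 km, bearing=240.3°
Leg 3: dist=5424.6 km, bearing=294.2°
Leg 4: dist=5767.5 km, bearing=65.6°
Leg 5: dist=12645.3 km, bearing=333.6°
Leg 6: dist=4364.5 km, bearing=36.0°
Leg 7: dist=13342.5 km, bearing=298.6°
Total: 55389.4 km

Leg 1: φ1=-0.5919145, φ2=1.0500058, Δφ=1.6419202, Δλ=0.1147659 rad; a=sin²(Δφ/2)+cosφ1·cosφ2·sin²(Δλ/2)=0.5368901437; c=2·atan2(√a, √(1-a))=1.644643716; dist=6371·c=10478.025 ≈ 10478.0 km; running total=10478.0 km
Leg 1 bearing: y=sinΔλ·cosφ2=0.05697833, x=cosφ1·sinφ2-sinφ1·cosφ2·cosΔλ=0.99564549; θ=atan2(y, x)=3.2753° ≈ 3.3°
Leg 2: φ1=1.0500058, φ2=0.6750532, Δφ=-0.3749526, Δλ=-0.5959287 rad; a=sin²(Δφ/2)+cosφ1·cosφ2·sin²(Δλ/2)=0.0682153899; c=2·atan2(√a, √(1-a))=0.528490440; dist=6371·c=3367.013 ≈ 3367.0 km; running total=13845.0 km
Leg 2 bearing: y=sinΔλ·cosφ2=-0.43817468, x=cosφ1·sinφ2-sinφ1·cosφ2·cosΔλ=-0.24950181; θ=atan2(y, x)=-119.6577° <0 so +360° → 240.3423° ≈ 240.3°
Leg 3: φ1=0.6750532, φ2=0.7107051, Δφ=0.0356518, Δλ=-1.1323277 rad; a=sin²(Δφ/2)+cosφ1·cosφ2·sin²(Δλ/2)=0.1705561879; c=2·atan2(√a, √(1-a))=0.851457274; dist=6371·c=5424.634 ≈ 5424.6 km; running total=19269.6 km
Leg 3 bearing: y=sinΔλ·cosφ2=-0.68620676, x=cosφ1·sinφ2-sinφ1·cosφ2·cosΔλ=0.30820023; θ=atan2(y, x)=-65.8134° <0 so +360° → 294.1866° ≈ 294.2°
Leg 4: φ1=0.7107051, φ2=0.7061585, Δφ=-0.0045466, Δλ=1.2274185 rad; a=sin²(Δφ/2)+cosφ1·cosφ2·sin²(Δλ/2)=0.1912624264; c=2·atan2(√a, √(1-a))=0.905267553; dist=6371·c=5767.460 ≈ 5767.5 km; running total=25037.1 km
Leg 4 bearing: y=sinΔλ·cosφ2=0.71644344, x=cosφ1·sinφ2-sinφ1·cosφ2·cosΔλ=0.32470485; θ=atan2(y, x)=65.6191° ≈ 65.6°
Leg 5: φ1=0.7061585, φ2=0.3715125, Δφ=-0.3346459, Δλ=-2.6899468 rad; a=sin²(Δφ/2)+cosφ1·cosφ2·sin²(Δλ/2)=0.7011471787; c=2·atan2(√a, √(1-a))=1.984817894; dist=6371·c=12645.275 ≈ 12645.3 km; running total=37682.4 km
Leg 5 bearing: y=sinΔλ·cosφ2=-0.40667222, x=cosφ1·sinφ2-sinφ1·cosφ2·cosΔλ=0.82022982; θ=atan2(y, x)=-26.3723° <0 so +360° → 333.6277° ≈ 333.6°
Leg 6: φ1=0.3715125, φ2=0.8606986, Δφ=0.4891861, Δλ=0.6064880 rad; a=sin²(Δφ/2)+cosφ1·cosφ2·sin²(Δλ/2)=0.1128086622; c=2·atan2(√a, √(1-a))=0.685057486; dist=6371·c=4364.501 ≈ 4364.5 km; running total=42046.9 km
Leg 6 bearing: y=sinΔλ·cosφ2=0.37157788, x=cosφ1·sinφ2-sinφ1·cosφ2·cosΔλ=0.51211459; θ=atan2(y, x)=35.9637° ≈ 36.0°
Leg 7: φ1=0.8606986, φ2=-0.1092122, Δφ=-0.9699109, Δλ=4.0128680 rad; a=sin²(Δφ/2)+cosφ1·cosφ2·sin²(Δλ/2)=0.7499409679; c=2·atan2(√a, √(1-a))=2.094258779; dist=6371·c=13342.523 ≈ 13342.5 km; running total=55389.4 km
Leg 7 bearing: y=sinΔλ·cosφ2=-0.76059213, x=cosφ1·sinφ2-sinφ1·cosφ2·cosΔλ=0.41426762; θ=atan2(y, x)=-61.4244° <0 so +360° → 298.5756° ≈ 298.6°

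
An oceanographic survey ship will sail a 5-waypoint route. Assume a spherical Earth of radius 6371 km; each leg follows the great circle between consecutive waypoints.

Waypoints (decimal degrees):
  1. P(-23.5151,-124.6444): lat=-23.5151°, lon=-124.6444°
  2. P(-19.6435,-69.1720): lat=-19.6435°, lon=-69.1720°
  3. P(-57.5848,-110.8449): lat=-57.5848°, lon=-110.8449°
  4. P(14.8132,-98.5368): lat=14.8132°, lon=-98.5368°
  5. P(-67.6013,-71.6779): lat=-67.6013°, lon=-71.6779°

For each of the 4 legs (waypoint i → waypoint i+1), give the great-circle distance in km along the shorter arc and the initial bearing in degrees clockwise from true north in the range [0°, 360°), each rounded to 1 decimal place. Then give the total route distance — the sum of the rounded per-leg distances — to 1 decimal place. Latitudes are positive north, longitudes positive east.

Leg 1: φ1=-0.4104159, φ2=-0.3428438, Δφ=0.0675722, Δλ=0.9681760 rad; a=sin²(Δφ/2)+cosφ1·cosφ2·sin²(Δλ/2)=0.1881933955; c=2·atan2(√a, √(1-a))=0.897440047; dist=6371·c=5717.591 ≈ 5717.6 km; running total=5717.6 km
Leg 1 bearing: y=sinΔλ·cosφ2=0.77590705, x=cosφ1·sinφ2-sinφ1·cosφ2·cosΔλ=-0.09526183; θ=atan2(y, x)=96.9994° ≈ 97.0°
Leg 2: φ1=-0.3428438, φ2=-1.0050444, Δφ=-0.6622006, Δλ=-0.7273293 rad; a=sin²(Δφ/2)+cosφ1·cosφ2·sin²(Δλ/2)=0.1695554092; c=2·atan2(√a, √(1-a))=0.848793371; dist=6371·c=5407.663 ≈ 5407.7 km; running total=11125.3 km
Leg 2 bearing: y=sinΔλ·cosφ2=-0.35640790, x=cosφ1·sinφ2-sinφ1·cosφ2·cosΔλ=-0.66045356; θ=atan2(y, x)=-151.6469° <0 so +360° → 208.3531° ≈ 208.4°
Leg 3: φ1=-1.0050444, φ2=0.2585391, Δφ=1.2635835, Δλ=0.2148169 rad; a=sin²(Δφ/2)+cosφ1·cosφ2·sin²(Δλ/2)=0.3547541164; c=2·atan2(√a, √(1-a))=1.276055600; dist=6371·c=8129.750 ≈ 8129.8 km; running total=19255.1 km
Leg 3 bearing: y=sinΔλ·cosφ2=0.20608375, x=cosφ1·sinφ2-sinφ1·cosφ2·cosΔλ=0.93442176; θ=atan2(y, x)=12.4373° ≈ 12.4°
Leg 4: φ1=0.2585391, φ2=-1.1798653, Δφ=-1.4384044, Δλ=0.4687762 rad; a=sin²(Δφ/2)+cosφ1·cosφ2·sin²(Δλ/2)=0.4538675808; c=2·atan2(√a, √(1-a))=1.478400079; dist=6371·c=9418.887 ≈ 9418.9 km; running total=28674.0 km
Leg 4 bearing: y=sinΔλ·cosφ2=0.17215617, x=cosφ1·sinφ2-sinφ1·cosφ2·cosΔλ=-0.98073924; θ=atan2(y, x)=170.0439° ≈ 170.0°

Leg 1: dist=5717.6 km, bearing=97.0°
Leg 2: dist=5407.7 km, bearing=208.4°
Leg 3: dist=8129.8 km, bearing=12.4°
Leg 4: dist=9418.9 km, bearing=170.0°
Total: 28674.0 km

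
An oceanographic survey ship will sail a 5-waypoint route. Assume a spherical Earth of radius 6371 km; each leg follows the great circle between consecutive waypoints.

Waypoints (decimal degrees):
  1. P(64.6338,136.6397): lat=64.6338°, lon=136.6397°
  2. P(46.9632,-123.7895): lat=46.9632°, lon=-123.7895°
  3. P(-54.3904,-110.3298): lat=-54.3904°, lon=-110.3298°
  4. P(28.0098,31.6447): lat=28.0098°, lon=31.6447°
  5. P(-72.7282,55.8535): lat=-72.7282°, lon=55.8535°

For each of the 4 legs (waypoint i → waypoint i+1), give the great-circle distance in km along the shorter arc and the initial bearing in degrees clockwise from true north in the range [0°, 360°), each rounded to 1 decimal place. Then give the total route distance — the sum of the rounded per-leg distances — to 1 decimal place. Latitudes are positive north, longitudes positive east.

Leg 1: dist=5813.0 km, bearing=58.3°
Leg 2: dist=11341.0 km, bearing=172.0°
Leg 3: dist=15776.6 km, bearing=118.2°
Leg 4: dist=11351.4 km, bearing=172.8°
Total: 44282.0 km

Leg 1: φ1=1.1280726, φ2=0.8196625, Δφ=-0.3084102, Δλ=-4.5453470 rad; a=sin²(Δφ/2)+cosφ1·cosφ2·sin²(Δλ/2)=0.1940823822; c=2·atan2(√a, √(1-a))=0.912417623; dist=6371·c=5813.013 ≈ 5813.0 km; running total=5813.0 km
Leg 1 bearing: y=sinΔλ·cosφ2=0.67296861, x=cosφ1·sinφ2-sinφ1·cosφ2·cosΔλ=0.41565718; θ=atan2(y, x)=58.2986° ≈ 58.3°
Leg 2: φ1=0.8196625, φ2=-0.9492916, Δφ=-1.7689540, Δλ=0.2349161 rad; a=sin²(Δφ/2)+cosφ1·cosφ2·sin²(Δλ/2)=0.6038888610; c=2·atan2(√a, √(1-a))=1.780098877; dist=6371·c=11341.010 ≈ 11341.0 km; running total=17154.0 km
Leg 2 bearing: y=sinΔλ·cosφ2=0.13552745, x=cosφ1·sinφ2-sinφ1·cosφ2·cosΔλ=-0.96874183; θ=atan2(y, x)=172.0360° ≈ 172.0°
Leg 3: φ1=-0.9492916, φ2=0.4888632, Δφ=1.4381548, Δλ=2.4779225 rad; a=sin²(Δφ/2)+cosφ1·cosφ2·sin²(Δλ/2)=0.8933733413; c=2·atan2(√a, √(1-a))=2.476317036; dist=6371·c=15776.616 ≈ 15776.6 km; running total=32930.6 km
Leg 3 bearing: y=sinΔλ·cosφ2=0.54385695, x=cosφ1·sinφ2-sinφ1·cosφ2·cosΔλ=-0.29197479; θ=atan2(y, x)=118.2296° ≈ 118.2°
Leg 4: φ1=0.4888632, φ2=-1.2693465, Δφ=-1.7582098, Δλ=0.4225233 rad; a=sin²(Δφ/2)+cosφ1·cosφ2·sin²(Δλ/2)=0.6046852604; c=2·atan2(√a, √(1-a))=1.781727495; dist=6371·c=11351.386 ≈ 11351.4 km; running total=44282.0 km
Leg 4 bearing: y=sinΔλ·cosφ2=0.12174976, x=cosφ1·sinφ2-sinφ1·cosφ2·cosΔλ=-0.97022728; θ=atan2(y, x)=172.8476° ≈ 172.8°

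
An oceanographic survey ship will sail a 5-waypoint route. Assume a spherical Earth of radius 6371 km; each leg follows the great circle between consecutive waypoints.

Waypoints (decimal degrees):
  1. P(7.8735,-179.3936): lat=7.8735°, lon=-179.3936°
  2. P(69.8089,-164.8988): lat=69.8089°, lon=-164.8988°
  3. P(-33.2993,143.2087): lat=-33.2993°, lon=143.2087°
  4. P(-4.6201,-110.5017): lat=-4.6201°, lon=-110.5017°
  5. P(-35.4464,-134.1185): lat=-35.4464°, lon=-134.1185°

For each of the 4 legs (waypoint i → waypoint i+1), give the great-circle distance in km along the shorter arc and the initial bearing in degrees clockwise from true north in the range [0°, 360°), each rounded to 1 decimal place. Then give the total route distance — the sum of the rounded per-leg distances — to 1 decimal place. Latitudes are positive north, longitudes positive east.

Leg 1: dist=6965.2 km, bearing=5.6°
Leg 2: dist=12199.1 km, bearing=224.3°
Leg 3: dist=11221.9 km, bearing=103.0°
Leg 4: dist=4197.3 km, bearing=212.2°
Total: 34583.5 km

Leg 1: φ1=0.1374185, φ2=1.2183952, Δφ=1.0809767, Δλ=0.2529820 rad; a=sin²(Δφ/2)+cosφ1·cosφ2·sin²(Δλ/2)=0.2702078691; c=2·atan2(√a, √(1-a))=1.093269288; dist=6371·c=6965.219 ≈ 6965.2 km; running total=6965.2 km
Leg 1 bearing: y=sinΔλ·cosφ2=0.08638894, x=cosφ1·sinφ2-sinφ1·cosφ2·cosΔλ=0.88392265; θ=atan2(y, x)=5.5820° ≈ 5.6°
Leg 2: φ1=1.2183952, φ2=-0.5811824, Δφ=-1.7995776, Δλ=5.3774903 rad; a=sin²(Δφ/2)+cosφ1·cosφ2·sin²(Δλ/2)=0.6686198579; c=2·atan2(√a, √(1-a))=1.914779632; dist=6371·c=12199.061 ≈ 12199.1 km; running total=19164.3 km
Leg 2 bearing: y=sinΔλ·cosφ2=-0.65766385, x=cosφ1·sinφ2-sinφ1·cosφ2·cosΔλ=-0.67360792; θ=atan2(y, x)=-135.6862° <0 so +360° → 224.3138° ≈ 224.3°
Leg 3: φ1=-0.5811824, φ2=-0.0806360, Δφ=0.5005465, Δλ=-4.4280818 rad; a=sin²(Δφ/2)+cosφ1·cosφ2·sin²(Δλ/2)=0.5947278001; c=2·atan2(√a, √(1-a))=1.761404003; dist=6371·c=11221.905 ≈ 11221.9 km; running total=30386.2 km
Leg 3 bearing: y=sinΔλ·cosφ2=0.95673734, x=cosφ1·sinφ2-sinφ1·cosφ2·cosΔλ=-0.22081719; θ=atan2(y, x)=102.9964° ≈ 103.0°
Leg 4: φ1=-0.0806360, φ2=-0.6186564, Δφ=-0.5380204, Δλ=-0.4121909 rad; a=sin²(Δφ/2)+cosφ1·cosφ2·sin²(Δλ/2)=0.1046424979; c=2·atan2(√a, √(1-a))=0.658820253; dist=6371·c=4197.344 ≈ 4197.3 km; running total=34583.5 km
Leg 4 bearing: y=sinΔλ·cosφ2=-0.32636658, x=cosφ1·sinφ2-sinφ1·cosφ2·cosΔλ=-0.51793304; θ=atan2(y, x)=-147.7836° <0 so +360° → 212.2164° ≈ 212.2°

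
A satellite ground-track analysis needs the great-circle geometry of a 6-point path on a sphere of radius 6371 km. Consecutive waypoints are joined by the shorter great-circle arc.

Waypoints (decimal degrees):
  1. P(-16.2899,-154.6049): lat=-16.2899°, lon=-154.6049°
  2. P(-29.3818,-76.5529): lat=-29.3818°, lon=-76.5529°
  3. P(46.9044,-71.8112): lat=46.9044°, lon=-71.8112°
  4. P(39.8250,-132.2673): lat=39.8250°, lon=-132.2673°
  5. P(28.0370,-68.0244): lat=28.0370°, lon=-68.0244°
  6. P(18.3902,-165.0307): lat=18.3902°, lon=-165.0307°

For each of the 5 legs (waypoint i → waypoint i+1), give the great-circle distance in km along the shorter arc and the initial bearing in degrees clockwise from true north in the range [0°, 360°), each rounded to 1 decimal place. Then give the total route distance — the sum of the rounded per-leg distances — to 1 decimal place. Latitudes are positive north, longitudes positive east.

Leg 1: dist=7994.3 km, bearing=116.2°
Leg 2: dist=8496.0 km, bearing=3.3°
Leg 3: dist=4827.5 km, bearing=283.6°
Leg 4: dist=5942.7 km, bearing=81.7°
Leg 5: dist=9713.6 km, bearing=289.5°
Total: 36974.1 km

Leg 1: φ1=-0.2843124, φ2=-0.5128092, Δφ=-0.2284968, Δλ=1.3622644 rad; a=sin²(Δφ/2)+cosφ1·cosφ2·sin²(Δλ/2)=0.3446140002; c=2·atan2(√a, √(1-a))=1.254791185; dist=6371·c=7994.275 ≈ 7994.3 km; running total=7994.3 km
Leg 1 bearing: y=sinΔλ·cosφ2=0.85249226, x=cosφ1·sinφ2-sinφ1·cosφ2·cosΔλ=-0.42033049; θ=atan2(y, x)=116.2461° ≈ 116.2°
Leg 2: φ1=-0.5128092, φ2=0.8186362, Δφ=1.3314454, Δλ=0.0827583 rad; a=sin²(Δφ/2)+cosφ1·cosφ2·sin²(Δλ/2)=0.3824826999; c=2·atan2(√a, √(1-a))=1.333542162; dist=6371·c=8495.997 ≈ 8496.0 km; running total=16490.3 km
Leg 2 bearing: y=sinΔλ·cosφ2=0.05647740, x=cosφ1·sinφ2-sinφ1·cosφ2·cosΔλ=0.97034480; θ=atan2(y, x)=3.3311° ≈ 3.3°
Leg 3: φ1=0.8186362, φ2=0.6950774, Δφ=-0.1235588, Δλ=-1.0551580 rad; a=sin²(Δφ/2)+cosφ1·cosφ2·sin²(Δλ/2)=0.1368031636; c=2·atan2(√a, √(1-a))=0.757736287; dist=6371·c=4827.538 ≈ 4827.5 km; running total=21317.8 km
Leg 3 bearing: y=sinΔλ·cosφ2=-0.66814683, x=cosφ1·sinφ2-sinφ1·cosφ2·cosΔλ=0.16103431; θ=atan2(y, x)=-76.4492° <0 so +360° → 283.5508° ≈ 283.6°
Leg 4: φ1=0.6950774, φ2=0.4893380, Δφ=-0.2057394, Δλ=1.1212501 rad; a=sin²(Δφ/2)+cosφ1·cosφ2·sin²(Δλ/2)=0.2021946243; c=2·atan2(√a, √(1-a))=0.932770564; dist=6371·c=5942.681 ≈ 5942.7 km; running total=27260.5 km
Leg 4 bearing: y=sinΔλ·cosφ2=0.79494859, x=cosφ1·sinφ2-sinφ1·cosφ2·cosΔλ=0.11534547; θ=atan2(y, x)=81.7441° ≈ 81.7°
Leg 5: φ1=0.4893380, φ2=0.3209695, Δφ=-0.1683684, Δλ=-1.6930793 rad; a=sin²(Δφ/2)+cosφ1·cosφ2·sin²(Δλ/2)=0.4769366577; c=2·atan2(√a, √(1-a))=1.524653270; dist=6371·c=9713.566 ≈ 9713.6 km; running total=36974.1 km
Leg 5 bearing: y=sinΔλ·cosφ2=-0.94184409, x=cosφ1·sinφ2-sinφ1·cosφ2·cosΔλ=0.33286942; θ=atan2(y, x)=-70.5354° <0 so +360° → 289.4646° ≈ 289.5°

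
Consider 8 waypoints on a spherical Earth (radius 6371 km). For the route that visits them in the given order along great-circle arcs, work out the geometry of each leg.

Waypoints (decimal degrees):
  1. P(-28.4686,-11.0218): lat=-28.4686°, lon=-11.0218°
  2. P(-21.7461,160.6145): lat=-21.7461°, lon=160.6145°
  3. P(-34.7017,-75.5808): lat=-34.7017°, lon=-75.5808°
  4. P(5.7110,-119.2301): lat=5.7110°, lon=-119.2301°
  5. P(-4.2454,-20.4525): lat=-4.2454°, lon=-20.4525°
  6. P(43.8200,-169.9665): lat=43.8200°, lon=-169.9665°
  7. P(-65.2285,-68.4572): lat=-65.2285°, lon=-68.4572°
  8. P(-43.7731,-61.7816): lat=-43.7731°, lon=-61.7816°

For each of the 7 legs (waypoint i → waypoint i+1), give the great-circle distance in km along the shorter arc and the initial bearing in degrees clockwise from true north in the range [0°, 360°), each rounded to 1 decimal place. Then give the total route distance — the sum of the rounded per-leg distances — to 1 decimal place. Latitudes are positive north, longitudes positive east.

Leg 1: φ1=-0.4968708, φ2=-0.3795410, Δφ=0.1173298, Δλ=2.9956186 rad; a=sin²(Δφ/2)+cosφ1·cosφ2·sin²(Δλ/2)=0.8156143163; c=2·atan2(√a, √(1-a))=2.253932632; dist=6371·c=14359.805 ≈ 14359.8 km; running total=14359.8 km
Leg 1 bearing: y=sinΔλ·cosφ2=0.13510482, x=cosφ1·sinφ2-sinφ1·cosφ2·cosΔλ=-0.76373890; θ=atan2(y, x)=169.9682° ≈ 170.0°
Leg 2: φ1=-0.3795410, φ2=-0.6056589, Δφ=-0.2261179, Δλ=-4.1223857 rad; a=sin²(Δφ/2)+cosφ1·cosφ2·sin²(Δλ/2)=0.6069634303; c=2·atan2(√a, √(1-a))=1.786389453; dist=6371·c=11381.087 ≈ 11381.1 km; running total=25740.9 km
Leg 2 bearing: y=sinΔλ·cosφ2=0.68313737, x=cosφ1·sinφ2-sinφ1·cosφ2·cosΔλ=-0.69825398; θ=atan2(y, x)=135.6270° ≈ 135.6°
Leg 3: φ1=-0.6056589, φ2=0.0996758, Δφ=0.7053347, Δλ=-0.7618240 rad; a=sin²(Δφ/2)+cosφ1·cosφ2·sin²(Δλ/2)=0.2323656249; c=2·atan2(√a, √(1-a))=1.005970444; dist=6371·c=6409.038 ≈ 6409.0 km; running total=32149.9 km
Leg 3 bearing: y=sinΔλ·cosφ2=-0.68681637, x=cosφ1·sinφ2-sinφ1·cosφ2·cosΔλ=0.49170178; θ=atan2(y, x)=-54.4006° <0 so +360° → 305.5994° ≈ 305.6°
Leg 4: φ1=0.0996758, φ2=-0.0740962, Δφ=-0.1737720, Δλ=1.7239943 rad; a=sin²(Δφ/2)+cosφ1·cosφ2·sin²(Δλ/2)=0.5793960176; c=2·atan2(√a, √(1-a))=1.730263371; dist=6371·c=11023.508 ≈ 11023.5 km; running total=43173.4 km
Leg 4 bearing: y=sinΔλ·cosφ2=0.98557638, x=cosφ1·sinφ2-sinφ1·cosφ2·cosΔλ=-0.05851736; θ=atan2(y, x)=93.3979° ≈ 93.4°
Leg 5: φ1=-0.0740962, φ2=0.7648033, Δφ=0.8388995, Δλ=-2.6095116 rad; a=sin²(Δφ/2)+cosφ1·cosφ2·sin²(Δλ/2)=0.8356608845; c=2·atan2(√a, √(1-a))=2.306787042; dist=6371·c=14696.540 ≈ 14696.5 km; running total=57869.9 km
Leg 5 bearing: y=sinΔλ·cosφ2=-0.36604644, x=cosφ1·sinφ2-sinφ1·cosφ2·cosΔλ=0.64446651; θ=atan2(y, x)=-29.5959° <0 so +360° → 330.4041° ≈ 330.4°
Leg 6: φ1=0.7648033, φ2=-1.1384521, Δφ=-1.9032554, Δλ=1.7716715 rad; a=sin²(Δφ/2)+cosφ1·cosφ2·sin²(Δλ/2)=0.8445026839; c=2·atan2(√a, √(1-a))=2.330912115; dist=6371·c=14850.241 ≈ 14850.2 km; running total=72720.1 km
Leg 6 bearing: y=sinΔλ·cosφ2=0.41057536, x=cosφ1·sinφ2-sinφ1·cosφ2·cosΔλ=-0.59724323; θ=atan2(y, x)=145.4934° ≈ 145.5°
Leg 7: φ1=-1.1384521, φ2=-0.7639847, Δφ=0.3744674, Δλ=0.1165112 rad; a=sin²(Δφ/2)+cosφ1·cosφ2·sin²(Δλ/2)=0.0356743326; c=2·atan2(√a, √(1-a))=0.380035857; dist=6371·c=2421.208 ≈ 2421.2 km; running total=75141.3 km
Leg 7 bearing: y=sinΔλ·cosφ2=0.08394079, x=cosφ1·sinφ2-sinφ1·cosφ2·cosΔλ=0.36133176; θ=atan2(y, x)=13.0784° ≈ 13.1°

Leg 1: dist=14359.8 km, bearing=170.0°
Leg 2: dist=11381.1 km, bearing=135.6°
Leg 3: dist=6409.0 km, bearing=305.6°
Leg 4: dist=11023.5 km, bearing=93.4°
Leg 5: dist=14696.5 km, bearing=330.4°
Leg 6: dist=14850.2 km, bearing=145.5°
Leg 7: dist=2421.2 km, bearing=13.1°
Total: 75141.3 km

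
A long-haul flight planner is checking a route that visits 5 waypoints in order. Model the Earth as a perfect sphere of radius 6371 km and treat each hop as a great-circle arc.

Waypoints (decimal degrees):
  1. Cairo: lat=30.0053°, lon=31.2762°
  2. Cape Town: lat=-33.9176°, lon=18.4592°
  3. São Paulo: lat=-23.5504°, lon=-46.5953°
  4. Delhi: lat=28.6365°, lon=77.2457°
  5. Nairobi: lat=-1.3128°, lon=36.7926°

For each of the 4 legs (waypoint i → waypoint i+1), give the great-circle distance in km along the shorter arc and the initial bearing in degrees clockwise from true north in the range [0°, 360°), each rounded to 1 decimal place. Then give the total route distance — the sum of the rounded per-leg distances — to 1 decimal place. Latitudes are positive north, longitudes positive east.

Leg 1: φ1=0.5236913, φ2=-0.5919738, Δφ=-1.1156651, Δλ=-0.2236989 rad; a=sin²(Δφ/2)+cosφ1·cosφ2·sin²(Δλ/2)=0.2891626762; c=2·atan2(√a, √(1-a))=1.135504924; dist=6371·c=7234.302 ≈ 7234.3 km; running total=7234.3 km
Leg 1 bearing: y=sinΔλ·cosφ2=-0.18409010, x=cosφ1·sinφ2-sinφ1·cosφ2·cosΔλ=-0.88786335; θ=atan2(y, x)=-168.2862° <0 so +360° → 191.7138° ≈ 191.7°
Leg 2: φ1=-0.5919738, φ2=-0.4110320, Δφ=0.1809418, Δλ=-1.1354152 rad; a=sin²(Δφ/2)+cosφ1·cosφ2·sin²(Δλ/2)=0.2281043211; c=2·atan2(√a, √(1-a))=0.995848082; dist=6371·c=6344.548 ≈ 6344.5 km; running total=13578.8 km
Leg 2 bearing: y=sinΔλ·cosφ2=-0.83118861, x=cosφ1·sinφ2-sinφ1·cosφ2·cosΔλ=-0.11582943; θ=atan2(y, x)=-97.9333° <0 so +360° → 262.0667° ≈ 262.1°
Leg 3: φ1=-0.4110320, φ2=0.4998012, Δφ=0.9108332, Δλ=2.1614332 rad; a=sin²(Δφ/2)+cosφ1·cosφ2·sin²(Δλ/2)=0.8197736992; c=2·atan2(√a, √(1-a))=2.264705699; dist=6371·c=14428.440 ≈ 14428.4 km; running total=28007.2 km
Leg 3 bearing: y=sinΔλ·cosφ2=0.72898709, x=cosφ1·sinφ2-sinφ1·cosφ2·cosΔλ=0.24404292; θ=atan2(y, x)=71.4910° ≈ 71.5°
Leg 4: φ1=0.4998012, φ2=-0.0229127, Δφ=-0.5227139, Δλ=-0.7060398 rad; a=sin²(Δφ/2)+cosφ1·cosφ2·sin²(Δλ/2)=0.1716487182; c=2·atan2(√a, √(1-a))=0.854358325; dist=6371·c=5443.117 ≈ 5443.1 km; running total=33450.3 km
Leg 4 bearing: y=sinΔλ·cosφ2=-0.64865509, x=cosφ1·sinφ2-sinφ1·cosφ2·cosΔλ=-0.38469250; θ=atan2(y, x)=-120.6706° <0 so +360° → 239.3294° ≈ 239.3°

Leg 1: dist=7234.3 km, bearing=191.7°
Leg 2: dist=6344.5 km, bearing=262.1°
Leg 3: dist=14428.4 km, bearing=71.5°
Leg 4: dist=5443.1 km, bearing=239.3°
Total: 33450.3 km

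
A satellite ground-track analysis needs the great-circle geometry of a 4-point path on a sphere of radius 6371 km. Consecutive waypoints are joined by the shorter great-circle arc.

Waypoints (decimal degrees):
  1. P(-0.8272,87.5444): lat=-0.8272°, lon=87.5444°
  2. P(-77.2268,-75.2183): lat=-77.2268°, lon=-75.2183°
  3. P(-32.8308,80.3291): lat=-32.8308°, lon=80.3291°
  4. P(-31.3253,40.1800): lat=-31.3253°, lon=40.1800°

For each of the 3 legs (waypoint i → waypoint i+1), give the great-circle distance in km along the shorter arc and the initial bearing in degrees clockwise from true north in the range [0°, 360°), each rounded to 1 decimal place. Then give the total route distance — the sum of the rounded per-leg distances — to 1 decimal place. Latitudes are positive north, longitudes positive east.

Leg 1: φ1=-0.0144374, φ2=-1.3478619, Δφ=-1.3334246, Δλ=-2.8407450 rad; a=sin²(Δφ/2)+cosφ1·cosφ2·sin²(Δλ/2)=0.5985302661; c=2·atan2(√a, √(1-a))=1.769155079; dist=6371·c=11271.287 ≈ 11271.3 km; running total=11271.3 km
Leg 1 bearing: y=sinΔλ·cosφ2=-0.06551627, x=cosφ1·sinφ2-sinφ1·cosφ2·cosΔλ=-0.97819976; θ=atan2(y, x)=-176.1683° <0 so +360° → 183.8317° ≈ 183.8°
Leg 2: φ1=-1.3478619, φ2=-0.5730056, Δφ=0.7748564, Δλ=2.7148143 rad; a=sin²(Δφ/2)+cosφ1·cosφ2·sin²(Δλ/2)=0.3201858853; c=2·atan2(√a, √(1-a))=1.202926891; dist=6371·c=7663.847 ≈ 7663.8 km; running total=18935.1 km
Leg 2 bearing: y=sinΔλ·cosφ2=0.34782380, x=cosφ1·sinφ2-sinφ1·cosφ2·cosΔλ=-0.86584418; θ=atan2(y, x)=158.1139° ≈ 158.1°
Leg 3: φ1=-0.5730056, φ2=-0.5467296, Δφ=0.0262759, Δλ=-0.7007340 rad; a=sin²(Δφ/2)+cosφ1·cosφ2·sin²(Δλ/2)=0.0847390768; c=2·atan2(√a, √(1-a))=0.590752385; dist=6371·c=3763.683 ≈ 3763.7 km; running total=22698.8 km
Leg 3 bearing: y=sinΔλ·cosφ2=-0.55078905, x=cosφ1·sinφ2-sinφ1·cosφ2·cosΔλ=-0.08285457; θ=atan2(y, x)=-98.5548° <0 so +360° → 261.4452° ≈ 261.4°

Leg 1: dist=11271.3 km, bearing=183.8°
Leg 2: dist=7663.8 km, bearing=158.1°
Leg 3: dist=3763.7 km, bearing=261.4°
Total: 22698.8 km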